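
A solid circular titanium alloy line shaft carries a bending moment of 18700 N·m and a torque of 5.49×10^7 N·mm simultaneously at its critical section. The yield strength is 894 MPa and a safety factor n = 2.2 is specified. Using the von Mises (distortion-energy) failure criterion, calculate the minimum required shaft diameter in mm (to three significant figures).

σ_allow = σ_y/n = 894/2.2 = 406.4 MPa.
For a solid shaft σ_b = 32M/(πd³) and τ = 16T/(πd³), so the von Mises stress is σ' = (16/πd³)·√(4M²+3T²).
√(4M²+3T²) = √(4×(1.870×10^7)² + 3×(5.490×10^7)²) = 1.022×10^8 N·mm.
d³ = 16×1.022×10^8/(π×406.4) = 1.281×10^6 mm³.
d = 108.6 mm.

d = 109 mm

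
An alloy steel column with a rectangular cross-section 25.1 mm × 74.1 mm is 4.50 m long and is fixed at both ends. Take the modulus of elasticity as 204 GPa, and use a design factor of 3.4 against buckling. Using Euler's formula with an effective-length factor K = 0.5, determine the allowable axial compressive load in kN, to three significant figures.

P_allow = 11.4 kN

Buckling occurs about the weak axis: I_min = h·b³/12 = 74.1×25.1³/12 = 97650 mm⁴ (b = 25.1 mm is the smaller dimension).
Effective length L_e = KL = 0.5×4.50 m = 2250 mm.
Euler critical load P_cr = π²EI/L_e² = π²×204000×97650/2250² = 38830 N.
P_allow = P_cr/n = 38830/3.4 = 11420 N.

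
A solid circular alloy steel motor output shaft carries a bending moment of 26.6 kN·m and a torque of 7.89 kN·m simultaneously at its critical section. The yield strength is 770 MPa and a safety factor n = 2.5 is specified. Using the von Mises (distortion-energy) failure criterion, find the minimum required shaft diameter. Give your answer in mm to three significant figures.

d = 96.8 mm

σ_allow = σ_y/n = 770/2.5 = 308.0 MPa.
For a solid shaft σ_b = 32M/(πd³) and τ = 16T/(πd³), so the von Mises stress is σ' = (16/πd³)·√(4M²+3T²).
√(4M²+3T²) = √(4×(2.660×10^7)² + 3×(7.890×10^6)²) = 5.493×10^7 N·mm.
d³ = 16×5.493×10^7/(π×308.0) = 908300 mm³.
d = 96.84 mm.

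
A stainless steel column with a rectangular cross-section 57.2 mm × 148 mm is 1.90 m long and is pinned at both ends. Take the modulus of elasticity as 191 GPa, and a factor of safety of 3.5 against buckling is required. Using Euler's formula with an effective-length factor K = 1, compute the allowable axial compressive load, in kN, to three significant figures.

Buckling occurs about the weak axis: I_min = h·b³/12 = 148×57.2³/12 = 2.308×10^6 mm⁴ (b = 57.2 mm is the smaller dimension).
Effective length L_e = KL = 1×1.90 m = 1900 mm.
Euler critical load P_cr = π²EI/L_e² = π²×191000×2.308×10^6/1900² = 1.205×10^6 N.
P_allow = P_cr/n = 1.205×10^6/3.5 = 344400 N.

P_allow = 344 kN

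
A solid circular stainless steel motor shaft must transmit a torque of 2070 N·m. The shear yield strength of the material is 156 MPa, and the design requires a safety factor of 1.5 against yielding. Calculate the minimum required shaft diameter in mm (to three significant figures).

d = 46.6 mm

Allowable shear stress τ_allow = 156/1.5 = 104.0 MPa.
For a solid shaft τ = 16T/(πd³), so d³ = 16T/(π τ_allow) = 16×2070000/(π×104.0) = 101400 mm³.
d = (101400)^(1/3) = 46.63 mm.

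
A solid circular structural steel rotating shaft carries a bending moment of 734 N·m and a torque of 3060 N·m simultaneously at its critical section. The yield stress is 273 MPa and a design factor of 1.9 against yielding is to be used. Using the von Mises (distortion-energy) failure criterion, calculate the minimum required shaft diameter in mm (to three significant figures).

σ_allow = σ_y/n = 273/1.9 = 143.7 MPa.
For a solid shaft σ_b = 32M/(πd³) and τ = 16T/(πd³), so the von Mises stress is σ' = (16/πd³)·√(4M²+3T²).
√(4M²+3T²) = √(4×(734000)² + 3×(3.060×10^6)²) = 5.500×10^6 N·mm.
d³ = 16×5.500×10^6/(π×143.7) = 194900 mm³.
d = 57.98 mm.

d = 58.0 mm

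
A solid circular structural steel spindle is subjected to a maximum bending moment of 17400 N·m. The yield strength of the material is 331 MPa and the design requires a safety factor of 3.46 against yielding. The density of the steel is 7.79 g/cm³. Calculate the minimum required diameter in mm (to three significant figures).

d = 123 mm

σ_allow = 331/3.46 = 95.66 MPa.
For a solid circular section σ = 32M/(πd³), so d³ = 32M/(π σ_allow) = 32×1.7400×10^7/(π×95.66) = 1.853×10^6 mm³.
d = 122.8 mm.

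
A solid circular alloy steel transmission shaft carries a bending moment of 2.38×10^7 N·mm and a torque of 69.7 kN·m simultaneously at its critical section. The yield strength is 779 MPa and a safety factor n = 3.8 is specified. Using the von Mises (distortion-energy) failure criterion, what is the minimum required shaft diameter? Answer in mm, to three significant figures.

σ_allow = σ_y/n = 779/3.8 = 205.0 MPa.
For a solid shaft σ_b = 32M/(πd³) and τ = 16T/(πd³), so the von Mises stress is σ' = (16/πd³)·√(4M²+3T²).
√(4M²+3T²) = √(4×(2.380×10^7)² + 3×(6.970×10^7)²) = 1.298×10^8 N·mm.
d³ = 16×1.298×10^8/(π×205.0) = 3.224×10^6 mm³.
d = 147.7 mm.

d = 148 mm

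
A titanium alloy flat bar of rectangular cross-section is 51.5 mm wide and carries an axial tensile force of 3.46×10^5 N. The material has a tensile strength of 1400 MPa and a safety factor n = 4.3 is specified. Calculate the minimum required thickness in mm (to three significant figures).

t = 20.6 mm

σ_allow = 1400/4.3 = 325.6 MPa.
Required area A = F/σ_allow = 346000/325.6 = 1063 mm².
t = A/w = 1063/51.5 = 20.64 mm.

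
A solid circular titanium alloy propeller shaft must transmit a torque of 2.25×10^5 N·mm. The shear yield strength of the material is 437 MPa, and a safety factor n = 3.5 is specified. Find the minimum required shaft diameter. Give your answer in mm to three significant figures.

Allowable shear stress τ_allow = 437/3.5 = 124.9 MPa.
For a solid shaft τ = 16T/(πd³), so d³ = 16T/(π τ_allow) = 16×225000/(π×124.9) = 9178 mm³.
d = (9178)^(1/3) = 20.94 mm.

d = 20.9 mm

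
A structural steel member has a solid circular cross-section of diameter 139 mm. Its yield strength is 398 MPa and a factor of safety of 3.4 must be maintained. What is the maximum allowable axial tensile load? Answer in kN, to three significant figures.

σ_allow = 398/3.4 = 117.1 MPa.
A = πd²/4 = π×139²/4 = 15170 mm².
F_allow = σ_allow × A = 117.1×15170 = 1.776×10^6 N.

F_allow = 1780 kN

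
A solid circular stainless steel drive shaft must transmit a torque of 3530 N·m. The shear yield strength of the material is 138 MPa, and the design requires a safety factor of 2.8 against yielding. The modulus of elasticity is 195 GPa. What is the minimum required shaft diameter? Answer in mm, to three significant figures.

Allowable shear stress τ_allow = 138/2.8 = 49.29 MPa.
For a solid shaft τ = 16T/(πd³), so d³ = 16T/(π τ_allow) = 16×3530000/(π×49.29) = 364800 mm³.
d = (364800)^(1/3) = 71.45 mm.

d = 71.5 mm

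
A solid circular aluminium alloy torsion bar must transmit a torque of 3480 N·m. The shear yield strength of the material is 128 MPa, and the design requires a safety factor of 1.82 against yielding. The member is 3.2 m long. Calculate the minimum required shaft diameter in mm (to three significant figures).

Allowable shear stress τ_allow = 128/1.82 = 70.33 MPa.
For a solid shaft τ = 16T/(πd³), so d³ = 16T/(π τ_allow) = 16×3480000/(π×70.33) = 252000 mm³.
d = (252000)^(1/3) = 63.16 mm.

d = 63.2 mm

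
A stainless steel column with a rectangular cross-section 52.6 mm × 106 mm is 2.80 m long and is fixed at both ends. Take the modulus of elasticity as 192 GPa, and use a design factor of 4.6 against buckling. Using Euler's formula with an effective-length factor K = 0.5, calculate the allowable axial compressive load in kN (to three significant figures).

Buckling occurs about the weak axis: I_min = h·b³/12 = 106×52.6³/12 = 1.286×10^6 mm⁴ (b = 52.6 mm is the smaller dimension).
Effective length L_e = KL = 0.5×2.80 m = 1400 mm.
Euler critical load P_cr = π²EI/L_e² = π²×192000×1.286×10^6/1400² = 1.243×10^6 N.
P_allow = P_cr/n = 1.243×10^6/4.6 = 270200 N.

P_allow = 270 kN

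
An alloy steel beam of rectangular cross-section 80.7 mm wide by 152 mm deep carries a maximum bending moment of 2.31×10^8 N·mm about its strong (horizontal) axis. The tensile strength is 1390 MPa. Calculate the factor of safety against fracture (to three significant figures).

n = 1.87

Section modulus S = bh²/6 = 80.7×152²/6 = 310700 mm³.
σ = M/S = 2.3100×10^8/310700 = 743.4 MPa.
n = 1390/743.4 = 1.870.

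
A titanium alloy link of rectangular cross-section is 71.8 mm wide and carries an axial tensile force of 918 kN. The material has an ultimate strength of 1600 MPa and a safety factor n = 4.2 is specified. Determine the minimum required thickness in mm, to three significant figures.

t = 33.6 mm

σ_allow = 1600/4.2 = 381.0 MPa.
Required area A = F/σ_allow = 918000/381.0 = 2410 mm².
t = A/w = 2410/71.8 = 33.56 mm.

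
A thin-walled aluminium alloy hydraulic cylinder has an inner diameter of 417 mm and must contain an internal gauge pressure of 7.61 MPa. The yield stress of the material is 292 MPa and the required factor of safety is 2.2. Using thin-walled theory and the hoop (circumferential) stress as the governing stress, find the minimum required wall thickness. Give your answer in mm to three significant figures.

t = 12.0 mm

σ_allow = 292/2.2 = 132.7 MPa.
Hoop stress σ_h = pD/(2t), so t = pD/(2σ_allow) = 7.61×417/(2×132.7) = 11.95 mm.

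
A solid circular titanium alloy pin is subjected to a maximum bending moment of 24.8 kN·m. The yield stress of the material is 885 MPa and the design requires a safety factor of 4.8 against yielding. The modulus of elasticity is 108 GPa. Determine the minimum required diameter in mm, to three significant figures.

d = 111 mm

σ_allow = 885/4.8 = 184.4 MPa.
For a solid circular section σ = 32M/(πd³), so d³ = 32M/(π σ_allow) = 32×2.4800×10^7/(π×184.4) = 1.370×10^6 mm³.
d = 111.1 mm.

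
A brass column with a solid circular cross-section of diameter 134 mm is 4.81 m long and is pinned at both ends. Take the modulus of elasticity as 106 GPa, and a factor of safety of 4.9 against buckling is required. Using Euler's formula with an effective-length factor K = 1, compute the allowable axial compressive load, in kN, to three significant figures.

P_allow = 146 kN

I = πd⁴/64 = π×134⁴/64 = 1.583×10^7 mm⁴.
Effective length L_e = KL = 1×4.81 m = 4810 mm.
Euler critical load P_cr = π²EI/L_e² = π²×106000×1.583×10^7/4810² = 715700 N.
P_allow = P_cr/n = 715700/4.9 = 146100 N.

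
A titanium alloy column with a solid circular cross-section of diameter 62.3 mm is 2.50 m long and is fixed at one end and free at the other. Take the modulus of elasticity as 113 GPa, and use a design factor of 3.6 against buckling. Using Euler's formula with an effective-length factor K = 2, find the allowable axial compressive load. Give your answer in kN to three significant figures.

I = πd⁴/64 = π×62.3⁴/64 = 739500 mm⁴.
Effective length L_e = KL = 2×2.50 m = 5000 mm.
Euler critical load P_cr = π²EI/L_e² = π²×113000×739500/5000² = 32990 N.
P_allow = P_cr/n = 32990/3.6 = 9163 N.

P_allow = 9.16 kN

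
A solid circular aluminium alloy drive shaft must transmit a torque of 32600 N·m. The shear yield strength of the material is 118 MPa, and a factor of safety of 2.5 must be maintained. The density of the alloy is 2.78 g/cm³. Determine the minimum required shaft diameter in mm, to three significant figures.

Allowable shear stress τ_allow = 118/2.5 = 47.20 MPa.
For a solid shaft τ = 16T/(πd³), so d³ = 16T/(π τ_allow) = 16×3.2600×10^7/(π×47.20) = 3.518×10^6 mm³.
d = (3.518×10^6)^(1/3) = 152.1 mm.

d = 152 mm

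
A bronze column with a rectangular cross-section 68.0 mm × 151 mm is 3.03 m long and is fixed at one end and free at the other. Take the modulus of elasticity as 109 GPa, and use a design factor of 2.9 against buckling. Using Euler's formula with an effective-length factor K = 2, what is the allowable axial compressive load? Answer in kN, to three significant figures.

Buckling occurs about the weak axis: I_min = h·b³/12 = 151×68.0³/12 = 3.957×10^6 mm⁴ (b = 68.0 mm is the smaller dimension).
Effective length L_e = KL = 2×3.03 m = 6060 mm.
Euler critical load P_cr = π²EI/L_e² = π²×109000×3.957×10^6/6060² = 115900 N.
P_allow = P_cr/n = 115900/2.9 = 39970 N.

P_allow = 40.0 kN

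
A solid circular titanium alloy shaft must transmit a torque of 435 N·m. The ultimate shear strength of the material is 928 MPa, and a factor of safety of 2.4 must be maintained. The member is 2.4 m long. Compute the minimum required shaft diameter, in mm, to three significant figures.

d = 17.9 mm

Allowable shear stress τ_allow = 928/2.4 = 386.7 MPa.
For a solid shaft τ = 16T/(πd³), so d³ = 16T/(π τ_allow) = 16×435000/(π×386.7) = 5730 mm³.
d = (5730)^(1/3) = 17.89 mm.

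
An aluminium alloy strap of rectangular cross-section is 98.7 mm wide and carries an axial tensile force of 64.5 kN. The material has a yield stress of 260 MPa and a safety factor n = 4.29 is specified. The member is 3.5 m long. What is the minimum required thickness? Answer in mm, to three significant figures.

t = 10.8 mm

σ_allow = 260/4.29 = 60.61 MPa.
Required area A = F/σ_allow = 64500/60.61 = 1064 mm².
t = A/w = 1064/98.7 = 10.78 mm.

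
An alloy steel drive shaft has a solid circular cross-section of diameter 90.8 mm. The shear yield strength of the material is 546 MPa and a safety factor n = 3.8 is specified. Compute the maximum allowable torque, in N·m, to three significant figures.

τ_allow = 546/3.8 = 143.7 MPa.
For a solid shaft T_allow = τ_allow·πd³/16; πd³/16 = π×90.8³/16 = 147000 mm³.
T_allow = 143.7×147000 = 2.112×10^7 N·mm = 21120 N·m.

T_allow = 21100 N·m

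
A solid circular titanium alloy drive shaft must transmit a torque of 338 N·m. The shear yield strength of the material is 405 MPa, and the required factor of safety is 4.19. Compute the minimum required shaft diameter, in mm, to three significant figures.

Allowable shear stress τ_allow = 405/4.19 = 96.66 MPa.
For a solid shaft τ = 16T/(πd³), so d³ = 16T/(π τ_allow) = 16×338000/(π×96.66) = 17810 mm³.
d = (17810)^(1/3) = 26.11 mm.

d = 26.1 mm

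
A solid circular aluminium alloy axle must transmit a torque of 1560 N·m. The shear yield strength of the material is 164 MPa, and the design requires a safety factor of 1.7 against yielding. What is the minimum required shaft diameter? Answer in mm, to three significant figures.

d = 43.5 mm

Allowable shear stress τ_allow = 164/1.7 = 96.47 MPa.
For a solid shaft τ = 16T/(πd³), so d³ = 16T/(π τ_allow) = 16×1560000/(π×96.47) = 82360 mm³.
d = (82360)^(1/3) = 43.51 mm.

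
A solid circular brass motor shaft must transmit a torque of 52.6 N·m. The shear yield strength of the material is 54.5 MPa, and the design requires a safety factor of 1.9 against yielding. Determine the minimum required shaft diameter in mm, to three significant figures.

d = 21.1 mm

Allowable shear stress τ_allow = 54.5/1.9 = 28.68 MPa.
For a solid shaft τ = 16T/(πd³), so d³ = 16T/(π τ_allow) = 16×52600/(π×28.68) = 9339 mm³.
d = (9339)^(1/3) = 21.06 mm.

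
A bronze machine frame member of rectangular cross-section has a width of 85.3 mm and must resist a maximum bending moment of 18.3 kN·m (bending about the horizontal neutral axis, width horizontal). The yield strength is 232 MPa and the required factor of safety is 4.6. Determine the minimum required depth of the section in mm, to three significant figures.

σ_allow = 232/4.6 = 50.43 MPa.
For a rectangular section σ = 6M/(bh²), so h² = 6M/(b σ_allow) = 6×1.8300×10^7/(85.3×50.43) = 25520 mm².
h = 159.8 mm.

h = 160 mm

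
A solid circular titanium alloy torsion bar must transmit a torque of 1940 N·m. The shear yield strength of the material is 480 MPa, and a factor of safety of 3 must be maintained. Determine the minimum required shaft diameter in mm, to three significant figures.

Allowable shear stress τ_allow = 480/3 = 160.0 MPa.
For a solid shaft τ = 16T/(πd³), so d³ = 16T/(π τ_allow) = 16×1940000/(π×160.0) = 61750 mm³.
d = (61750)^(1/3) = 39.53 mm.

d = 39.5 mm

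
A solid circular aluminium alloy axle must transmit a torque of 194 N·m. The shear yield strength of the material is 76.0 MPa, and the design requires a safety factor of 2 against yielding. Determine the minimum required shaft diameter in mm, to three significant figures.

Allowable shear stress τ_allow = 76.0/2 = 38.00 MPa.
For a solid shaft τ = 16T/(πd³), so d³ = 16T/(π τ_allow) = 16×194000/(π×38.00) = 26000 mm³.
d = (26000)^(1/3) = 29.63 mm.

d = 29.6 mm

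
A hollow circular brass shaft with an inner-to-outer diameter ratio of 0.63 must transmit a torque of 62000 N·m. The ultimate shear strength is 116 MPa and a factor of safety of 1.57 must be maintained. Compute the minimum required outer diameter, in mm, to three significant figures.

τ_allow = 116/1.57 = 73.89 MPa.
For a hollow shaft τ = 16T/[πd_o³(1−k⁴)] with k = 0.63, so 1−k⁴ = 0.8425.
d_o³ = 16T/[π τ_allow (1−k⁴)] = 16×6.2000×10^7/(π×73.89×0.8425) = 5.073×10^6 mm³.
d_o = 171.8 mm.

d_o = 172 mm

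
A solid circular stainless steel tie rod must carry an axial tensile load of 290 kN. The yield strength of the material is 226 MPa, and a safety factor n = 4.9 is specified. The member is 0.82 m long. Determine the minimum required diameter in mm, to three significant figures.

Allowable stress σ_allow = 226/4.9 = 46.12 MPa.
Required area A = F/σ_allow = 290000/46.12 = 6288 mm².
A = πd²/4 → d = √(4A/π) = 89.47 mm.

d = 89.5 mm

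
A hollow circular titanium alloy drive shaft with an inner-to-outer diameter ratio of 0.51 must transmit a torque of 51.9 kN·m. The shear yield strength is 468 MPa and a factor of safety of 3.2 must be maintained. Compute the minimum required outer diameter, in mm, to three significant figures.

τ_allow = 468/3.2 = 146.2 MPa.
For a hollow shaft τ = 16T/[πd_o³(1−k⁴)] with k = 0.51, so 1−k⁴ = 0.9323.
d_o³ = 16T/[π τ_allow (1−k⁴)] = 16×5.1900×10^7/(π×146.2×0.9323) = 1.938×10^6 mm³.
d_o = 124.7 mm.

d_o = 125 mm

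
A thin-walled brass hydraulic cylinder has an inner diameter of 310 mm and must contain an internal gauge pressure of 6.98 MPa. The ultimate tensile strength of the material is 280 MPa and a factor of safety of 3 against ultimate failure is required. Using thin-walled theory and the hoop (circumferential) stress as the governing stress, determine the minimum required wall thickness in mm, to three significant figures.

σ_allow = 280/3 = 93.33 MPa.
Hoop stress σ_h = pD/(2t), so t = pD/(2σ_allow) = 6.98×310/(2×93.33) = 11.59 mm.

t = 11.6 mm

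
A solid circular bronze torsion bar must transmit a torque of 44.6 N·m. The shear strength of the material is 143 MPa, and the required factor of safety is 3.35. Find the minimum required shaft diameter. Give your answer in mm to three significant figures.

Allowable shear stress τ_allow = 143/3.35 = 42.69 MPa.
For a solid shaft τ = 16T/(πd³), so d³ = 16T/(π τ_allow) = 16×44600/(π×42.69) = 5321 mm³.
d = (5321)^(1/3) = 17.46 mm.

d = 17.5 mm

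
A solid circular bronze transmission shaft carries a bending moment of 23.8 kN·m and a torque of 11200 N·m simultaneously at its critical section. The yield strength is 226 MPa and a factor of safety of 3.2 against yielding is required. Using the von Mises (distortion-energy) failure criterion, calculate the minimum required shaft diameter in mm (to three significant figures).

σ_allow = σ_y/n = 226/3.2 = 70.62 MPa.
For a solid shaft σ_b = 32M/(πd³) and τ = 16T/(πd³), so the von Mises stress is σ' = (16/πd³)·√(4M²+3T²).
√(4M²+3T²) = √(4×(2.380×10^7)² + 3×(1.120×10^7)²) = 5.140×10^7 N·mm.
d³ = 16×5.140×10^7/(π×70.62) = 3.707×10^6 mm³.
d = 154.8 mm.

d = 155 mm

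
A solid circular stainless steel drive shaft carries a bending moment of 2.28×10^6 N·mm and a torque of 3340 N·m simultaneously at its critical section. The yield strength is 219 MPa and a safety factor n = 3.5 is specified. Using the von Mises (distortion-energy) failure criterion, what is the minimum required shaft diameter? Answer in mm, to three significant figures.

d = 84.3 mm

σ_allow = σ_y/n = 219/3.5 = 62.57 MPa.
For a solid shaft σ_b = 32M/(πd³) and τ = 16T/(πd³), so the von Mises stress is σ' = (16/πd³)·√(4M²+3T²).
√(4M²+3T²) = √(4×(2.280×10^6)² + 3×(3.340×10^6)²) = 7.366×10^6 N·mm.
d³ = 16×7.366×10^6/(π×62.57) = 599600 mm³.
d = 84.32 mm.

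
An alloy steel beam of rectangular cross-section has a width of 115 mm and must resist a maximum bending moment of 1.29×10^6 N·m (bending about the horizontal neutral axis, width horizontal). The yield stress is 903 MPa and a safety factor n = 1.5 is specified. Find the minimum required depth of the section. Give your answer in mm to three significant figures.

h = 334 mm

σ_allow = 903/1.5 = 602.0 MPa.
For a rectangular section σ = 6M/(bh²), so h² = 6M/(b σ_allow) = 6×1.2900×10^9/(115×602.0) = 111800 mm².
h = 334.4 mm.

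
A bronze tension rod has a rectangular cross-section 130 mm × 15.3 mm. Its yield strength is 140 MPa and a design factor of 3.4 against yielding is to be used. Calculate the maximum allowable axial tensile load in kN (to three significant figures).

F_allow = 81.9 kN

σ_allow = 140/3.4 = 41.18 MPa.
A = 130×15.3 = 1989 mm².
F_allow = σ_allow × A = 41.18×1989 = 81900 N.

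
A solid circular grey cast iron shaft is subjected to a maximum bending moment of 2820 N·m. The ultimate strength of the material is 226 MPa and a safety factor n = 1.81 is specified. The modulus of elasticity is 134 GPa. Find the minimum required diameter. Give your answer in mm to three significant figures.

d = 61.3 mm

σ_allow = 226/1.81 = 124.9 MPa.
For a solid circular section σ = 32M/(πd³), so d³ = 32M/(π σ_allow) = 32×2820000/(π×124.9) = 230000 mm³.
d = 61.27 mm.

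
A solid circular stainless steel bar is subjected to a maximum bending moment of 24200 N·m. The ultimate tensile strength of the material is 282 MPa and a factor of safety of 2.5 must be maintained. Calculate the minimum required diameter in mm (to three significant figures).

σ_allow = 282/2.5 = 112.8 MPa.
For a solid circular section σ = 32M/(πd³), so d³ = 32M/(π σ_allow) = 32×2.4200×10^7/(π×112.8) = 2.185×10^6 mm³.
d = 129.8 mm.

d = 130 mm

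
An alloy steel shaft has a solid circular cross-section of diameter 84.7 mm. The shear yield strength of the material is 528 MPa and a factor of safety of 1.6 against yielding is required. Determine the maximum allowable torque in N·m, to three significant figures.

T_allow = 39400 N·m

τ_allow = 528/1.6 = 330.0 MPa.
For a solid shaft T_allow = τ_allow·πd³/16; πd³/16 = π×84.7³/16 = 119300 mm³.
T_allow = 330.0×119300 = 3.937×10^7 N·mm = 39370 N·m.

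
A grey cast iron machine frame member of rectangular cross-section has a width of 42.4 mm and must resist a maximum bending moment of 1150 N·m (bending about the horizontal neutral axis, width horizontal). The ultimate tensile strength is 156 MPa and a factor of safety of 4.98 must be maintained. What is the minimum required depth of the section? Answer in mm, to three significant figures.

σ_allow = 156/4.98 = 31.33 MPa.
For a rectangular section σ = 6M/(bh²), so h² = 6M/(b σ_allow) = 6×1150000/(42.4×31.33) = 5195 mm².
h = 72.08 mm.

h = 72.1 mm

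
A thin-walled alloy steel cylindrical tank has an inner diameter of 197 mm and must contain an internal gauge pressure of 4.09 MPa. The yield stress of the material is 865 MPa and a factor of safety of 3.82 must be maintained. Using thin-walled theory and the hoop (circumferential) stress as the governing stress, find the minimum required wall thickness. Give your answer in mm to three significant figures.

t = 1.78 mm

σ_allow = 865/3.82 = 226.4 MPa.
Hoop stress σ_h = pD/(2t), so t = pD/(2σ_allow) = 4.09×197/(2×226.4) = 1.779 mm.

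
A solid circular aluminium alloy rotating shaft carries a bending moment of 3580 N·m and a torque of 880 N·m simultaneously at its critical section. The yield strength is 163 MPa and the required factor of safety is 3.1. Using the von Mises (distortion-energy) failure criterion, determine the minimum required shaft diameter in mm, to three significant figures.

d = 89.2 mm

σ_allow = σ_y/n = 163/3.1 = 52.58 MPa.
For a solid shaft σ_b = 32M/(πd³) and τ = 16T/(πd³), so the von Mises stress is σ' = (16/πd³)·√(4M²+3T²).
√(4M²+3T²) = √(4×(3.580×10^6)² + 3×(880000)²) = 7.320×10^6 N·mm.
d³ = 16×7.320×10^6/(π×52.58) = 709100 mm³.
d = 89.17 mm.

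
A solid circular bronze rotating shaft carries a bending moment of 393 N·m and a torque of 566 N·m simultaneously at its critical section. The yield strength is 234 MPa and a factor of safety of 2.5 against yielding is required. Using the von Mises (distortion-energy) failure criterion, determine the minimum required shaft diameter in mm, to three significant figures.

d = 40.9 mm

σ_allow = σ_y/n = 234/2.5 = 93.60 MPa.
For a solid shaft σ_b = 32M/(πd³) and τ = 16T/(πd³), so the von Mises stress is σ' = (16/πd³)·√(4M²+3T²).
√(4M²+3T²) = √(4×(393000)² + 3×(566000)²) = 1.257×10^6 N·mm.
d³ = 16×1.257×10^6/(π×93.60) = 68370 mm³.
d = 40.89 mm.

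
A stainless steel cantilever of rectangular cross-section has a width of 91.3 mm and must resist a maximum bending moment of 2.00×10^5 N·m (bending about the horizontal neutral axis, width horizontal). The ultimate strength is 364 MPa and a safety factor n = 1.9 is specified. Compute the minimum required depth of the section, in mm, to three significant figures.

h = 262 mm

σ_allow = 364/1.9 = 191.6 MPa.
For a rectangular section σ = 6M/(bh²), so h² = 6M/(b σ_allow) = 6×2.0000×10^8/(91.3×191.6) = 68610 mm².
h = 261.9 mm.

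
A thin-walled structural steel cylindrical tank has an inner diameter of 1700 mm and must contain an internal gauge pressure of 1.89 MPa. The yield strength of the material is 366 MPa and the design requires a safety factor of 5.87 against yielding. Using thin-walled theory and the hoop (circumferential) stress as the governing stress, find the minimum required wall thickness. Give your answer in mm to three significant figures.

σ_allow = 366/5.87 = 62.35 MPa.
Hoop stress σ_h = pD/(2t), so t = pD/(2σ_allow) = 1.89×1700/(2×62.35) = 25.77 mm.

t = 25.8 mm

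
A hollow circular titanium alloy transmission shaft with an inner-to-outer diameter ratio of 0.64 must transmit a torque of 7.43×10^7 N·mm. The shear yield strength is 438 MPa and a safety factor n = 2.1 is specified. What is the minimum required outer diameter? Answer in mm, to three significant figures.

d_o = 130 mm

τ_allow = 438/2.1 = 208.6 MPa.
For a hollow shaft τ = 16T/[πd_o³(1−k⁴)] with k = 0.64, so 1−k⁴ = 0.8322.
d_o³ = 16T/[π τ_allow (1−k⁴)] = 16×7.4300×10^7/(π×208.6×0.8322) = 2.180×10^6 mm³.
d_o = 129.7 mm.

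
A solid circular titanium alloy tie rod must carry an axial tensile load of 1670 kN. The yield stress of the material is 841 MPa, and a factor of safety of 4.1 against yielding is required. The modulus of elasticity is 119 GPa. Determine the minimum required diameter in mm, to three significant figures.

d = 102 mm

Allowable stress σ_allow = 841/4.1 = 205.1 MPa.
Required area A = F/σ_allow = 1670000/205.1 = 8141 mm².
A = πd²/4 → d = √(4A/π) = 101.8 mm.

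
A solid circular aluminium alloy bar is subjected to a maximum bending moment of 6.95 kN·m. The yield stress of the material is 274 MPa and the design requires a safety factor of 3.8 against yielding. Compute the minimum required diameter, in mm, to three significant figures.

σ_allow = 274/3.8 = 72.11 MPa.
For a solid circular section σ = 32M/(πd³), so d³ = 32M/(π σ_allow) = 32×6950000/(π×72.11) = 981800 mm³.
d = 99.39 mm.

d = 99.4 mm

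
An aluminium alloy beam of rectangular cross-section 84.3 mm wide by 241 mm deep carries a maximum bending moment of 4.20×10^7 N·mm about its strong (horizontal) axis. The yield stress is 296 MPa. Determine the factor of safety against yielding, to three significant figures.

n = 5.75

Section modulus S = bh²/6 = 84.3×241²/6 = 816000 mm³.
σ = M/S = 4.2000×10^7/816000 = 51.47 MPa.
n = 296/51.47 = 5.751.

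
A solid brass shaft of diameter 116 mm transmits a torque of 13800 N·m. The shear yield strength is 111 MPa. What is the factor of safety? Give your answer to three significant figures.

τ = 16T/(πd³) = 16×1.3800×10^7/(π×116³) = 45.03 MPa.
n = τ_limit/τ = 111/45.03 = 2.465.

n = 2.47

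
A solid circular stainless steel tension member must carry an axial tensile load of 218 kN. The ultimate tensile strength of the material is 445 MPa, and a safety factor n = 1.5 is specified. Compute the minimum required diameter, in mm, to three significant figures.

Allowable stress σ_allow = 445/1.5 = 296.7 MPa.
Required area A = F/σ_allow = 218000/296.7 = 734.8 mm².
A = πd²/4 → d = √(4A/π) = 30.59 mm.

d = 30.6 mm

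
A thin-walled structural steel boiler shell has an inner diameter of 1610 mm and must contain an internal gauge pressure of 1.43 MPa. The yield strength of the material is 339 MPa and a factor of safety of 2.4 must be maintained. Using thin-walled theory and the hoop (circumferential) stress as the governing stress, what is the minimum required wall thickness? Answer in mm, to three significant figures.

t = 8.15 mm

σ_allow = 339/2.4 = 141.2 MPa.
Hoop stress σ_h = pD/(2t), so t = pD/(2σ_allow) = 1.43×1610/(2×141.2) = 8.150 mm.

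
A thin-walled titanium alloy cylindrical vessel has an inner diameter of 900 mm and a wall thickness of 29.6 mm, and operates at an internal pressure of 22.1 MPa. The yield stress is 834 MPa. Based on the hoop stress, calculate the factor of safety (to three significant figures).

n = 2.48

σ_h = pD/(2t) = 22.1×900/(2×29.6) = 336.0 MPa.
n = 834/336.0 = 2.482.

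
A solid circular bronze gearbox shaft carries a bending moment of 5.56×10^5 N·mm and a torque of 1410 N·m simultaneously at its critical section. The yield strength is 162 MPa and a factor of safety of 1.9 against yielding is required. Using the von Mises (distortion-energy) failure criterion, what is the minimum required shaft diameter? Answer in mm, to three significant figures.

d = 54.3 mm

σ_allow = σ_y/n = 162/1.9 = 85.26 MPa.
For a solid shaft σ_b = 32M/(πd³) and τ = 16T/(πd³), so the von Mises stress is σ' = (16/πd³)·√(4M²+3T²).
√(4M²+3T²) = √(4×(556000)² + 3×(1.410×10^6)²) = 2.683×10^6 N·mm.
d³ = 16×2.683×10^6/(π×85.26) = 160300 mm³.
d = 54.32 mm.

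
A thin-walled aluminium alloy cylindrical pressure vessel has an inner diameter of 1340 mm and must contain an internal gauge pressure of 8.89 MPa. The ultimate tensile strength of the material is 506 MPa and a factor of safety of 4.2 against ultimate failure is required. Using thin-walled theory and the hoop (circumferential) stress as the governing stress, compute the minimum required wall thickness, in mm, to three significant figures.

σ_allow = 506/4.2 = 120.5 MPa.
Hoop stress σ_h = pD/(2t), so t = pD/(2σ_allow) = 8.89×1340/(2×120.5) = 49.44 mm.

t = 49.4 mm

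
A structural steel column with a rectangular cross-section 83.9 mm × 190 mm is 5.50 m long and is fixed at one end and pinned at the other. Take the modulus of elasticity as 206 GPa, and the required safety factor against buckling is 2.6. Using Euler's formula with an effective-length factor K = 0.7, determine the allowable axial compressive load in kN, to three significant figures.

P_allow = 493 kN

Buckling occurs about the weak axis: I_min = h·b³/12 = 190×83.9³/12 = 9.351×10^6 mm⁴ (b = 83.9 mm is the smaller dimension).
Effective length L_e = KL = 0.7×5.50 m = 3850 mm.
Euler critical load P_cr = π²EI/L_e² = π²×206000×9.351×10^6/3850² = 1.283×10^6 N.
P_allow = P_cr/n = 1.283×10^6/2.6 = 493300 N.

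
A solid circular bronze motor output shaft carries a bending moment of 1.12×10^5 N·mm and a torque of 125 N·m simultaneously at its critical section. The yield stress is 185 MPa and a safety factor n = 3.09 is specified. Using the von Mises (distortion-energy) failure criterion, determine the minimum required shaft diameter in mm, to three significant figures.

d = 29.8 mm

σ_allow = σ_y/n = 185/3.09 = 59.87 MPa.
For a solid shaft σ_b = 32M/(πd³) and τ = 16T/(πd³), so the von Mises stress is σ' = (16/πd³)·√(4M²+3T²).
√(4M²+3T²) = √(4×(112000)² + 3×(125000)²) = 311500 N·mm.
d³ = 16×311500/(π×59.87) = 26500 mm³.
d = 29.81 mm.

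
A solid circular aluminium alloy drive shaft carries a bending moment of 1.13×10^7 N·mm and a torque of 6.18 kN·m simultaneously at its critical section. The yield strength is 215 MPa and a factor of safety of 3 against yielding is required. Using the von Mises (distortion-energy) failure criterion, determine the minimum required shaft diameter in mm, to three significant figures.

d = 121 mm

σ_allow = σ_y/n = 215/3 = 71.67 MPa.
For a solid shaft σ_b = 32M/(πd³) and τ = 16T/(πd³), so the von Mises stress is σ' = (16/πd³)·√(4M²+3T²).
√(4M²+3T²) = √(4×(1.130×10^7)² + 3×(6.180×10^6)²) = 2.501×10^7 N·mm.
d³ = 16×2.501×10^7/(π×71.67) = 1.777×10^6 mm³.
d = 121.1 mm.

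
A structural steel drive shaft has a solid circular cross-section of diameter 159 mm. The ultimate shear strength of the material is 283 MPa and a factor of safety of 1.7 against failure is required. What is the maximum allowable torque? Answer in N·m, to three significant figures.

T_allow = 1.31×10^5 N·m

τ_allow = 283/1.7 = 166.5 MPa.
For a solid shaft T_allow = τ_allow·πd³/16; πd³/16 = π×159³/16 = 789300 mm³.
T_allow = 166.5×789300 = 1.314×10^8 N·mm = 131400 N·m.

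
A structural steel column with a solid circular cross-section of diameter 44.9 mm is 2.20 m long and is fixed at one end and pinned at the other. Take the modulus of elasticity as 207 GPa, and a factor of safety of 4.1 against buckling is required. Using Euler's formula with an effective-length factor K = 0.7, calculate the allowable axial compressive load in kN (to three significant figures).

I = πd⁴/64 = π×44.9⁴/64 = 199500 mm⁴.
Effective length L_e = KL = 0.7×2.20 m = 1540 mm.
Euler critical load P_cr = π²EI/L_e² = π²×207000×199500/1540² = 171900 N.
P_allow = P_cr/n = 171900/4.1 = 41920 N.

P_allow = 41.9 kN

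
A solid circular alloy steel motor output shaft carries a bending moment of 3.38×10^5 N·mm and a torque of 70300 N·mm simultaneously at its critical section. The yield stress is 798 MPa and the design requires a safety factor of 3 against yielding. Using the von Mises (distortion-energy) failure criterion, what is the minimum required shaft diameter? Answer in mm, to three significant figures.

σ_allow = σ_y/n = 798/3 = 266.0 MPa.
For a solid shaft σ_b = 32M/(πd³) and τ = 16T/(πd³), so the von Mises stress is σ' = (16/πd³)·√(4M²+3T²).
√(4M²+3T²) = √(4×(338000)² + 3×(70300)²) = 686900 N·mm.
d³ = 16×686900/(π×266.0) = 13150 mm³.
d = 23.60 mm.

d = 23.6 mm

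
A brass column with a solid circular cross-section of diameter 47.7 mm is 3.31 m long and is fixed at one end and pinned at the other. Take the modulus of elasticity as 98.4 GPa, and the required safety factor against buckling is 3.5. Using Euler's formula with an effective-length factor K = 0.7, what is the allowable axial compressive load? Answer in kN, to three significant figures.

I = πd⁴/64 = π×47.7⁴/64 = 254100 mm⁴.
Effective length L_e = KL = 0.7×3.31 m = 2317 mm.
Euler critical load P_cr = π²EI/L_e² = π²×98400×254100/2317² = 45970 N.
P_allow = P_cr/n = 45970/3.5 = 13130 N.

P_allow = 13.1 kN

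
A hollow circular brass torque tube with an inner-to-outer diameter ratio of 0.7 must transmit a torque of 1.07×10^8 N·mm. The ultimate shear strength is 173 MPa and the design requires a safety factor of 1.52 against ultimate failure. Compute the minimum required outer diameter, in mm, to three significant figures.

d_o = 185 mm

τ_allow = 173/1.52 = 113.8 MPa.
For a hollow shaft τ = 16T/[πd_o³(1−k⁴)] with k = 0.7, so 1−k⁴ = 0.7599.
d_o³ = 16T/[π τ_allow (1−k⁴)] = 16×1.0700×10^8/(π×113.8×0.7599) = 6.301×10^6 mm³.
d_o = 184.7 mm.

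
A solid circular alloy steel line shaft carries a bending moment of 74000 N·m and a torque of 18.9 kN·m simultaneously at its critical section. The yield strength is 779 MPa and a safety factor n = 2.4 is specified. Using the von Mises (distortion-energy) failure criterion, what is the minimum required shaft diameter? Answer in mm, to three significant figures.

d = 133 mm

σ_allow = σ_y/n = 779/2.4 = 324.6 MPa.
For a solid shaft σ_b = 32M/(πd³) and τ = 16T/(πd³), so the von Mises stress is σ' = (16/πd³)·√(4M²+3T²).
√(4M²+3T²) = √(4×(7.400×10^7)² + 3×(1.890×10^7)²) = 1.516×10^8 N·mm.
d³ = 16×1.516×10^8/(π×324.6) = 2.378×10^6 mm³.
d = 133.5 mm.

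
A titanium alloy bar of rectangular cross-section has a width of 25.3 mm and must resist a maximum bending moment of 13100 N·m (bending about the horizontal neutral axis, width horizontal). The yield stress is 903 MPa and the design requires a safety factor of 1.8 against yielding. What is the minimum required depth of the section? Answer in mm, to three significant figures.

σ_allow = 903/1.8 = 501.7 MPa.
For a rectangular section σ = 6M/(bh²), so h² = 6M/(b σ_allow) = 6×1.3100×10^7/(25.3×501.7) = 6193 mm².
h = 78.69 mm.

h = 78.7 mm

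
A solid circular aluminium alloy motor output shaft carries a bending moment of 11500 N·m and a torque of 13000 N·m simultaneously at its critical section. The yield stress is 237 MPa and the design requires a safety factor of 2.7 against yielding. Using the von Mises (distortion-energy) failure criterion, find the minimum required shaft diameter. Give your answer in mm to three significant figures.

d = 123 mm

σ_allow = σ_y/n = 237/2.7 = 87.78 MPa.
For a solid shaft σ_b = 32M/(πd³) and τ = 16T/(πd³), so the von Mises stress is σ' = (16/πd³)·√(4M²+3T²).
√(4M²+3T²) = √(4×(1.150×10^7)² + 3×(1.300×10^7)²) = 3.219×10^7 N·mm.
d³ = 16×3.219×10^7/(π×87.78) = 1.868×10^6 mm³.
d = 123.1 mm.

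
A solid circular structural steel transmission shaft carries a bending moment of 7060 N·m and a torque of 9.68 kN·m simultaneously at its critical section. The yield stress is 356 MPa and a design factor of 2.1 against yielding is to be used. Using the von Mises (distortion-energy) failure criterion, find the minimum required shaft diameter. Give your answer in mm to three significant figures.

σ_allow = σ_y/n = 356/2.1 = 169.5 MPa.
For a solid shaft σ_b = 32M/(πd³) and τ = 16T/(πd³), so the von Mises stress is σ' = (16/πd³)·√(4M²+3T²).
√(4M²+3T²) = √(4×(7.060×10^6)² + 3×(9.680×10^6)²) = 2.192×10^7 N·mm.
d³ = 16×2.192×10^7/(π×169.5) = 658500 mm³.
d = 87.00 mm.

d = 87.0 mm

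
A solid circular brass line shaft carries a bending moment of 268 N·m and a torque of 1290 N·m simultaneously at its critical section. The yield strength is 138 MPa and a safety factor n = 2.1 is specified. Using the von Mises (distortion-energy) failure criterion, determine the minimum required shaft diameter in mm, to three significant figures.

σ_allow = σ_y/n = 138/2.1 = 65.71 MPa.
For a solid shaft σ_b = 32M/(πd³) and τ = 16T/(πd³), so the von Mises stress is σ' = (16/πd³)·√(4M²+3T²).
√(4M²+3T²) = √(4×(268000)² + 3×(1.290×10^6)²) = 2.298×10^6 N·mm.
d³ = 16×2.298×10^6/(π×65.71) = 178100 mm³.
d = 56.26 mm.

d = 56.3 mm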